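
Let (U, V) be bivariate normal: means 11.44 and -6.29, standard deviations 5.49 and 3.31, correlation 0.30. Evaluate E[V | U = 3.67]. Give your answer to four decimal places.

-7.6954

E[V | U=x] = μ_V + ρ(σ_V/σ_U)(x − μ_U) for jointly normal variables.
E[V | U=3.67] = -6.29 + (0.30)·(3.31/5.49)·(3.67 − (11.44)) = -6.29 + (0.18087)·(-7.77) = -7.6954.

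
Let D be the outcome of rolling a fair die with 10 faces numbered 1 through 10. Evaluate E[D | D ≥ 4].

7

Given D ≥ 4, D is equally likely to be any of {4, 5, 6, 7, 8, 9, 10}.
E[D | D ≥ 4] = (4 + 5 + 6 + 7 + 8 + 9 + 10) / 7 = 7.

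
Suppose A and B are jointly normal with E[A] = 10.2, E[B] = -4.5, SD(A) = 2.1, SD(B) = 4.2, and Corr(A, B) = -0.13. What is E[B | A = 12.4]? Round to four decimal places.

E[B | A=x] = μ_B + ρ(σ_B/σ_A)(x − μ_A) for jointly normal variables.
E[B | A=12.4] = -4.5 + (-0.13)·(4.2/2.1)·(12.4 − (10.2)) = -4.5 + (-0.26)·(2.2) = -5.0720.

-5.0720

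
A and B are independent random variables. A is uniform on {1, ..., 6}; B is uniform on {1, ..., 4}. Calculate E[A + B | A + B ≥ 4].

136/21

P(A + B ≥ 4) = 7/8.
Summing (A+B)·P(x,y) over outcomes with A + B ≥ 4 gives 17/3.
E[A + B | A + B ≥ 4] = (17/3) / (7/8) = 136/21.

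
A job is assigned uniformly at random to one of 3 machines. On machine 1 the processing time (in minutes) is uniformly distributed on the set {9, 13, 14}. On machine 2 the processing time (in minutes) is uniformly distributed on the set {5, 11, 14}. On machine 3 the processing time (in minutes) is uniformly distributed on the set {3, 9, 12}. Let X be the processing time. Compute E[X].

10

E[X | machine 1] = (9+13+14)/3 = 12.
E[X | machine 2] = (5+11+14)/3 = 10.
E[X | machine 3] = (3+9+12)/3 = 8.
E[X] = (1/3)·(12) + (1/3)·(10) + (1/3)·(8) = 10.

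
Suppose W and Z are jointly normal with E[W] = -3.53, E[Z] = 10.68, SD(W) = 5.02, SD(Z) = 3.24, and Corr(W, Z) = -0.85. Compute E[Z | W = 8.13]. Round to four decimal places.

4.2833

The regression of Z on W has slope ρ·σ_Z/σ_W and passes through (μ_W, μ_Z).
E[Z | W=8.13] = 10.68 + (-0.85)·(3.24/5.02)·(8.13 − (-3.53)) = 10.68 + (-0.548606)·(11.66) = 4.2833.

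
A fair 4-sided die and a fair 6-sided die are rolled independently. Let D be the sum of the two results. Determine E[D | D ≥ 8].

P(D ≥ 8) = 1/4.
Σ over the event: 8·1/8 + 9·1/12 + 10·1/24 = 13/6.
E[D | D ≥ 8] = (13/6) / (1/4) = 26/3.

26/3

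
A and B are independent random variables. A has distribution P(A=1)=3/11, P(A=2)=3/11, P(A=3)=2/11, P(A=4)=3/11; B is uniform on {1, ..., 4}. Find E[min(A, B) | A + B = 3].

1

P(A + B = 3) = 3/22.
Summing min(A,B)·P(x,y) over outcomes with A + B = 3 gives 3/22.
E[min(A, B) | A + B = 3] = (3/22) / (3/22) = 1.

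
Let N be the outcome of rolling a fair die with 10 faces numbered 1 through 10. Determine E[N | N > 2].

Given N > 2, N is equally likely to be any of {3, 4, 5, 6, 7, 8, 9, 10}.
E[N | N > 2] = (3 + 4 + 5 + 6 + 7 + 8 + 9 + 10) / 8 = 13/2.

13/2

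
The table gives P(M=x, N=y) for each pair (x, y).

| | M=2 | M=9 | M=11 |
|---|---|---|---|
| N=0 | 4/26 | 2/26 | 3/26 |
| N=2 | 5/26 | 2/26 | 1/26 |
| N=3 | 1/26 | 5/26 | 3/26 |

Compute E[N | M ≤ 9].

32/19

P(M ≤ 9) = 19/26.
Σ N·P over the event = 0·(4/26) + 2·(5/26) + 3·(1/26) + 0·(2/26) + 2·(2/26) + 3·(5/26) = 16/13.
E[N | M ≤ 9] = (16/13) / (19/26) = 32/19.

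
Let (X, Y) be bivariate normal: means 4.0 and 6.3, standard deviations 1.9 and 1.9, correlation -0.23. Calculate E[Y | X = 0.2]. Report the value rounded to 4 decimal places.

7.1740

The regression of Y on X has slope ρ·σ_Y/σ_X and passes through (μ_X, μ_Y).
E[Y | X=0.2] = 6.3 + (-0.23)·(1.9/1.9)·(0.2 − (4.0)) = 6.3 + (-0.23)·(-3.8) = 7.1740.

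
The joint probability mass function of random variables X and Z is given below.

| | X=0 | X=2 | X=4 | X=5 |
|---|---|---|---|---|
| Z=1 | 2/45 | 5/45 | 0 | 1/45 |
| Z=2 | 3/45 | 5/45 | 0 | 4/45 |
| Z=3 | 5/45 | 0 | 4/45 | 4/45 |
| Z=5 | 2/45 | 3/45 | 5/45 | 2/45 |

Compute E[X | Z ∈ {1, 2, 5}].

P(Z ∈ {1, 2, 5}) = 32/45.
Summing X·P(X=x,Z=y) over the conditioning event gives 9/5.
E[X | Z ∈ {1, 2, 5}] = (9/5) / (32/45) = 81/32.

81/32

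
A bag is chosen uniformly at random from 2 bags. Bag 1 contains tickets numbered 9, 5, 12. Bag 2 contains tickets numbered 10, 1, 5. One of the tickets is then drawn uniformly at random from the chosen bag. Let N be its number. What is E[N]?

7

E[N | bag 1] = (9+5+12)/3 = 26/3.
E[N | bag 2] = (10+1+5)/3 = 16/3.
E[N] = (1/2)·(26/3) + (1/2)·(16/3) = 7.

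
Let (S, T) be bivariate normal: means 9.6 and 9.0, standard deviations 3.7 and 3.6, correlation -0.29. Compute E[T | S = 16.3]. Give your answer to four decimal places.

The regression of T on S has slope ρ·σ_T/σ_S and passes through (μ_S, μ_T).
E[T | S=16.3] = 9.0 + (-0.29)·(3.6/3.7)·(16.3 − (9.6)) = 9.0 + (-0.28216)·(6.7) = 7.1095.

7.1095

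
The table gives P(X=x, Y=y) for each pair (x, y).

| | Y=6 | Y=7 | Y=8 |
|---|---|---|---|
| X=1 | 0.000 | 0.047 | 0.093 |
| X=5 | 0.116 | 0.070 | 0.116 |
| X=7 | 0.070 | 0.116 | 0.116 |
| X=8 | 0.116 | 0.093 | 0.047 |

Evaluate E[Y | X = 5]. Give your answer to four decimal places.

7.0000

P(X = 5) = 0.302.
Σ Y·P over the event = 6·(0.116) + 7·(0.070) + 8·(0.116) = 2.114.
E[Y | X = 5] = (2.114) / (0.302) = 7.0000.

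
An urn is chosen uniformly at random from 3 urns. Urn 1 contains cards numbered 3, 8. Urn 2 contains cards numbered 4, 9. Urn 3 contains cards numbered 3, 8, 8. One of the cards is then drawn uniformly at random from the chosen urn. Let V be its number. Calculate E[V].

55/9

E[V | urn 1] = (3+8)/2 = 11/2.
E[V | urn 2] = (4+9)/2 = 13/2.
E[V | urn 3] = (3+8+8)/3 = 19/3.
By the law of total expectation,
E[V] = (1/3)·(11/2) + (1/3)·(13/2) + (1/3)·(19/3) = 55/9.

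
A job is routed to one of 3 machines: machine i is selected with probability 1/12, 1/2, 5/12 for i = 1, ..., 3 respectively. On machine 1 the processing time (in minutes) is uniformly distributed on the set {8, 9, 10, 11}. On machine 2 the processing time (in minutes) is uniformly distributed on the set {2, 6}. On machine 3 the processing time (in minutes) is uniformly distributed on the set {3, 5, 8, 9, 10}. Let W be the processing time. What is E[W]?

137/24

E[W | machine 1] = (8+9+10+11)/4 = 19/2.
E[W | machine 2] = (2+6)/2 = 4.
E[W | machine 3] = (3+5+8+9+10)/5 = 7.
E[W] = (1/12)·(19/2) + (1/2)·(4) + (5/12)·(7) = 137/24.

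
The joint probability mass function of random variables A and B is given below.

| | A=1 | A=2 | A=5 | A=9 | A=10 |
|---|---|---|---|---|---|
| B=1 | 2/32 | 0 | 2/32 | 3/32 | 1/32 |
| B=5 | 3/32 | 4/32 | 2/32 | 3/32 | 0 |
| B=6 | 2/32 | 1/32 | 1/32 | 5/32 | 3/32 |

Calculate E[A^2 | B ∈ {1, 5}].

707/20

P(B ∈ {1, 5}) = 5/8.
Σ A^2·P over the event = 1·(2/32) + 1·(3/32) + 4·(4/32) + 25·(2/32) + 25·(2/32) + 81·(3/32) + 81·(3/32) + 100·(1/32) = 707/32.
E[A^2 | B ∈ {1, 5}] = (707/32) / (5/8) = 707/20.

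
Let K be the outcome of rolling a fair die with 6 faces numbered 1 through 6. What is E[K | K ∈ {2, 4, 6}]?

4

P(K ∈ {2, 4, 6}) = 1/2.
Σ over the event: 2·1/6 + 4·1/6 + 6·1/6 = 2.
E[K | K ∈ {2, 4, 6}] = (2) / (1/2) = 4.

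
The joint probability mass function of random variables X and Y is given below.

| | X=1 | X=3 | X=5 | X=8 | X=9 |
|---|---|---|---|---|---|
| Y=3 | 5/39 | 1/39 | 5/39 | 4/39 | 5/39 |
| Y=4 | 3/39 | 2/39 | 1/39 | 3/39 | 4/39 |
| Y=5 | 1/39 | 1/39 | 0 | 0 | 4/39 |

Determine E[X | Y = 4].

74/13

P(Y = 4) = 1/3.
Σ X·P over the event = 1·(3/39) + 3·(2/39) + 5·(1/39) + 8·(3/39) + 9·(4/39) = 74/39.
E[X | Y = 4] = (74/39) / (1/3) = 74/13.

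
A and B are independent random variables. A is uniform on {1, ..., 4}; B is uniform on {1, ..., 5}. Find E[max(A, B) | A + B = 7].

13/3

P(A + B = 7) = 3/20.
Summing max(A,B)·P(x,y) over outcomes with A + B = 7 gives 13/20.
E[max(A, B) | A + B = 7] = (13/20) / (3/20) = 13/3.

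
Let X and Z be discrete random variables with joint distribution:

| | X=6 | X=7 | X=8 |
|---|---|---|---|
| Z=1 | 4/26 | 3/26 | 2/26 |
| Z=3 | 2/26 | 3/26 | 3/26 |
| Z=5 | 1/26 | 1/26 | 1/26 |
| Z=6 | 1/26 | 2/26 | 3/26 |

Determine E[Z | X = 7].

29/9

P(X = 7) = 9/26.
Σ Z·P over the event = 1·(3/26) + 3·(3/26) + 5·(1/26) + 6·(2/26) = 29/26.
E[Z | X = 7] = (29/26) / (9/26) = 29/9.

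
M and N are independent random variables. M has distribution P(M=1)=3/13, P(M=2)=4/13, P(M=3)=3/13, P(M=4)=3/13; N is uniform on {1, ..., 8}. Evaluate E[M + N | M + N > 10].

P(M + N > 10) = 9/104.
Summing (M+N)·P(x,y) over outcomes with M + N > 10 gives 51/52.
E[M + N | M + N > 10] = (51/52) / (9/104) = 34/3.

34/3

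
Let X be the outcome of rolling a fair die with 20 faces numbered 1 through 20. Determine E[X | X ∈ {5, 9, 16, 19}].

P(X ∈ {5, 9, 16, 19}) = 1/5.
Σ over the event: 5·1/20 + 9·1/20 + 16·1/20 + 19·1/20 = 49/20.
E[X | X ∈ {5, 9, 16, 19}] = (49/20) / (1/5) = 49/4.

49/4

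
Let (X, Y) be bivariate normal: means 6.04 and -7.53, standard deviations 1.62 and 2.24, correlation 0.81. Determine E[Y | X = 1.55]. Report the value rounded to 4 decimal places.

-12.5588

E[Y | X=x] = μ_Y + ρ(σ_Y/σ_X)(x − μ_X) for jointly normal variables.
E[Y | X=1.55] = -7.53 + (0.81)·(2.24/1.62)·(1.55 − (6.04)) = -7.53 + (1.12)·(-4.49) = -12.5588.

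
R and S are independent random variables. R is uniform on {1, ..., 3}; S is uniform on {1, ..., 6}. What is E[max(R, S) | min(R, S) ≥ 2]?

Outcomes with min(R, S) ≥ 2: (2,2), (2,3), (2,4), (2,5), (2,6), (3,2), (3,3), (3,4), (3,5), (3,6), each with probability 1/18.
E[max(R, S) | min(R, S) ≥ 2] = (2 + 3 + 4 + 5 + 6 + 3 + 3 + 4 + 5 + 6) / 10 = 41/10.

41/10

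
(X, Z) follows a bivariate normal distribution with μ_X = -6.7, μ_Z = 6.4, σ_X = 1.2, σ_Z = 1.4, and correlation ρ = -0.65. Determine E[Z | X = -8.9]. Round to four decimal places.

8.0683

The regression of Z on X has slope ρ·σ_Z/σ_X and passes through (μ_X, μ_Z).
E[Z | X=-8.9] = 6.4 + (-0.65)·(1.4/1.2)·(-8.9 − (-6.7)) = 6.4 + (-0.75833)·(-2.2) = 8.0683.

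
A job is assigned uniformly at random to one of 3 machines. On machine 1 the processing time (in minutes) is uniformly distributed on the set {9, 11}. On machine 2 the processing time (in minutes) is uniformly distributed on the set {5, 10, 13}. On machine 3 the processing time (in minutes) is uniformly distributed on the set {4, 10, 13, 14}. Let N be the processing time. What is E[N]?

E[N | machine 1] = (9+11)/2 = 10.
E[N | machine 2] = (5+10+13)/3 = 28/3.
E[N | machine 3] = (4+10+13+14)/4 = 41/4.
E[N] = (1/3)·(10) + (1/3)·(28/3) + (1/3)·(41/4) = 355/36.

355/36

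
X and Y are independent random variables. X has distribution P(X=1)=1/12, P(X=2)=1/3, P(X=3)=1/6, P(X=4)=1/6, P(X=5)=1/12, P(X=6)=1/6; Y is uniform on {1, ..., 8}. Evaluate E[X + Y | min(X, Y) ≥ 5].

73/6

P(min(X, Y) ≥ 5) = 1/8.
Summing (X+Y)·P(x,y) over outcomes with min(X, Y) ≥ 5 gives 73/48.
E[X + Y | min(X, Y) ≥ 5] = (73/48) / (1/8) = 73/6.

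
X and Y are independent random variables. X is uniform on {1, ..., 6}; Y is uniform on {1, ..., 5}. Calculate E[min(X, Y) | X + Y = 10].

9/2

P(X + Y = 10) = 1/15.
Summing min(X,Y)·P(x,y) over outcomes with X + Y = 10 gives 3/10.
E[min(X, Y) | X + Y = 10] = (3/10) / (1/15) = 9/2.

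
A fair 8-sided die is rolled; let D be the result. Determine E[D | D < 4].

2

Given D < 4, D is equally likely to be any of {1, 2, 3}.
E[D | D < 4] = (1 + 2 + 3) / 3 = 2.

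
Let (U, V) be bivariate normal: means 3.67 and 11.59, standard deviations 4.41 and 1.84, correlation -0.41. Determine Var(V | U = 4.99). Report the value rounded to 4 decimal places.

2.8165

The conditional variance in a bivariate normal is σ_V²(1 − ρ²), independent of x.
Var(V | U=4.99) = (1.84)²·(1 − (-0.41)²) = 3.3856·0.8319 = 2.8165.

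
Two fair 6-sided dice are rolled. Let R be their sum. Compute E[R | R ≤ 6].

14/3

P(R ≤ 6) = 5/12.
Σ over the event: 2·1/36 + 3·1/18 + 4·1/12 + 5·1/9 + 6·5/36 = 35/18.
E[R | R ≤ 6] = (35/18) / (5/12) = 14/3.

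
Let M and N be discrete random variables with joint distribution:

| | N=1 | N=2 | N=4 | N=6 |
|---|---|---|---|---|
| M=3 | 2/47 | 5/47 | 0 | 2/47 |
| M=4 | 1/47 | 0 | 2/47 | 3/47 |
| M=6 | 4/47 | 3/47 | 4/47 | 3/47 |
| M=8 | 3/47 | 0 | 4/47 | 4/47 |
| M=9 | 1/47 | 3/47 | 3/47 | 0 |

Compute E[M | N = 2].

P(N = 2) = 11/47.
Σ M·P over the event = 3·(5/47) + 6·(3/47) + 9·(3/47) = 60/47.
E[M | N = 2] = (60/47) / (11/47) = 60/11.

60/11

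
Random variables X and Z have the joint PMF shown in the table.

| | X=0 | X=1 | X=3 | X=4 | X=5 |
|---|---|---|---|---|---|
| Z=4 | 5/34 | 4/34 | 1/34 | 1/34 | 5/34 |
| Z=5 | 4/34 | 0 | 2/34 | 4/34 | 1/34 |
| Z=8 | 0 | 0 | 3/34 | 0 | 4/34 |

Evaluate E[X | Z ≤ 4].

P(Z ≤ 4) = 8/17.
Σ X·P over the event = 0·(5/34) + 1·(4/34) + 3·(1/34) + 4·(1/34) + 5·(5/34) = 18/17.
E[X | Z ≤ 4] = (18/17) / (8/17) = 9/4.

9/4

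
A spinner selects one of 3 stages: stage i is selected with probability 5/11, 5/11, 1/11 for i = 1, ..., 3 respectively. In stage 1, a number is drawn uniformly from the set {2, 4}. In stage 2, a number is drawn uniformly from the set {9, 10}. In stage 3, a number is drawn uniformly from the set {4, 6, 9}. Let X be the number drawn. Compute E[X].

E[X | stage 1] = (2+4)/2 = 3.
E[X | stage 2] = (9+10)/2 = 19/2.
E[X | stage 3] = (4+6+9)/3 = 19/3.
By the law of total expectation,
E[X] = (5/11)·(3) + (5/11)·(19/2) + (1/11)·(19/3) = 413/66.

413/66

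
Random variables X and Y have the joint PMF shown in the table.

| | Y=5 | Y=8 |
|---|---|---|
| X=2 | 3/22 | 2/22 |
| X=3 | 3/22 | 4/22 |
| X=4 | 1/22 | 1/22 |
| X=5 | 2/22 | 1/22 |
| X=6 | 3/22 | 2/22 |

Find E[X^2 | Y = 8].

157/10

P(Y = 8) = 5/11.
Σ X^2·P over the event = 4·(2/22) + 9·(4/22) + 16·(1/22) + 25·(1/22) + 36·(2/22) = 157/22.
E[X^2 | Y = 8] = (157/22) / (5/11) = 157/10.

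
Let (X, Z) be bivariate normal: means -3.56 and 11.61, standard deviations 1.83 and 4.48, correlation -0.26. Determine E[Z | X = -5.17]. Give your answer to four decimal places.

The regression of Z on X has slope ρ·σ_Z/σ_X and passes through (μ_X, μ_Z).
E[Z | X=-5.17] = 11.61 + (-0.26)·(4.48/1.83)·(-5.17 − (-3.56)) = 11.61 + (-0.6365)·(-1.61) = 12.6348.

12.6348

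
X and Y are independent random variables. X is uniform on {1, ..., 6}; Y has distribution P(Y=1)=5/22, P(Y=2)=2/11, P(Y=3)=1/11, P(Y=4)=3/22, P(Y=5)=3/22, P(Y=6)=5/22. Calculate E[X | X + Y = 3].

P(X + Y = 3) = 3/44.
Summing X·P(x,y) over outcomes with X + Y = 3 gives 7/66.
E[X | X + Y = 3] = (7/66) / (3/44) = 14/9.

14/9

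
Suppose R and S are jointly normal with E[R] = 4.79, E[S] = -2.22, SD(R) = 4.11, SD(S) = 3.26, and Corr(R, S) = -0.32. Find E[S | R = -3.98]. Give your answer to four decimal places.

0.0060

The regression of S on R has slope ρ·σ_S/σ_R and passes through (μ_R, μ_S).
E[S | R=-3.98] = -2.22 + (-0.32)·(3.26/4.11)·(-3.98 − (4.79)) = -2.22 + (-0.25382)·(-8.77) = 0.0060.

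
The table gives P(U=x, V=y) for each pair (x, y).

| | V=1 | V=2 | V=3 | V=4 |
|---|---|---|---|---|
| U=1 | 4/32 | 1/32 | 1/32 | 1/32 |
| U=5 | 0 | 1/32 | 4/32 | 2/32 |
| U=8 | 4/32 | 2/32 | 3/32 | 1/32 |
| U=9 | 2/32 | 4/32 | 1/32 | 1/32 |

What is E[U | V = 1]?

P(V = 1) = 5/16.
Σ U·P over the event = 1·(4/32) + 8·(4/32) + 9·(2/32) = 27/16.
E[U | V = 1] = (27/16) / (5/16) = 27/5.

27/5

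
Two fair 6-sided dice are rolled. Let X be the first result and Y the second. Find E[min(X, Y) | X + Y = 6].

Outcomes with X + Y = 6: (1,5), (2,4), (3,3), (4,2), (5,1), each with probability 1/36.
E[min(X, Y) | X + Y = 6] = (1 + 2 + 3 + 2 + 1) / 5 = 9/5.

9/5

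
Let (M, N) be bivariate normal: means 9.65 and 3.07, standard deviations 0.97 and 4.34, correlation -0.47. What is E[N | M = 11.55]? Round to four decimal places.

For a bivariate normal, E[N | M=x] = μ_N + ρ·(σ_N/σ_M)·(x − μ_M).
E[N | M=11.55] = 3.07 + (-0.47)·(4.34/0.97)·(11.55 − (9.65)) = 3.07 + (-2.1029)·(1.9) = -0.9255.

-0.9255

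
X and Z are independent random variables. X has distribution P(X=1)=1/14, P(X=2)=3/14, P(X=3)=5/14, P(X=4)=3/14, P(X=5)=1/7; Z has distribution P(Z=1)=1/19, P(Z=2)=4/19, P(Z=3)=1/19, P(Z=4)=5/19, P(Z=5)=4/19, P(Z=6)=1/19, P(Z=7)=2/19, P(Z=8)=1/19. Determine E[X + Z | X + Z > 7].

1135/122

P(X + Z > 7) = 61/133.
Summing (X+Z)·P(x,y) over outcomes with X + Z > 7 gives 1135/266.
E[X + Z | X + Z > 7] = (1135/266) / (61/133) = 1135/122.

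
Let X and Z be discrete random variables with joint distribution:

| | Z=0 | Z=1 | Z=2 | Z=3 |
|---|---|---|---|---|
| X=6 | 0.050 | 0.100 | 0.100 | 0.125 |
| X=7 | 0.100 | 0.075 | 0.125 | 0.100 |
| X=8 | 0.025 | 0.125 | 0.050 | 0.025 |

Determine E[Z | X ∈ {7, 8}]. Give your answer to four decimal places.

P(X ∈ {7, 8}) = 0.625.
Σ Z·P over the event = 0·(0.100) + 1·(0.075) + 2·(0.125) + 3·(0.100) + 0·(0.025) + 1·(0.125) + 2·(0.050) + 3·(0.025) = 0.925.
E[Z | X ∈ {7, 8}] = (0.925) / (0.625) = 1.4800.

1.4800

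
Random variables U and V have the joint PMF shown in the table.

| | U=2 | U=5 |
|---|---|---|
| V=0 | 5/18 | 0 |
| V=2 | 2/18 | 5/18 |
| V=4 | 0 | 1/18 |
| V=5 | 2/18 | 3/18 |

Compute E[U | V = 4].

5

P(V = 4) = 1/18.
Σ U·P over the event = 5·(1/18) = 5/18.
E[U | V = 4] = (5/18) / (1/18) = 5.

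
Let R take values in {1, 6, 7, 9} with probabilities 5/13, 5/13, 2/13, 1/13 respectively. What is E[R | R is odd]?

P(R is odd) = 8/13.
Σ over the event: 1·5/13 + 7·2/13 + 9·1/13 = 28/13.
E[R | R is odd] = (28/13) / (8/13) = 7/2.

7/2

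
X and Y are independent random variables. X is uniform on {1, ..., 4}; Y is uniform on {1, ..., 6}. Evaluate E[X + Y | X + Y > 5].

P(X + Y > 5) = 7/12.
Summing (X+Y)·P(x,y) over outcomes with X + Y > 5 gives 13/3.
E[X + Y | X + Y > 5] = (13/3) / (7/12) = 52/7.

52/7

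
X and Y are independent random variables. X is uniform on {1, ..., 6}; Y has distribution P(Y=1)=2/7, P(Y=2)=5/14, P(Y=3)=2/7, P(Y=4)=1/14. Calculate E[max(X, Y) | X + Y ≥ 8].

89/16

P(X + Y ≥ 8) = 4/21.
Summing max(X,Y)·P(x,y) over outcomes with X + Y ≥ 8 gives 89/84.
E[max(X, Y) | X + Y ≥ 8] = (89/84) / (4/21) = 89/16.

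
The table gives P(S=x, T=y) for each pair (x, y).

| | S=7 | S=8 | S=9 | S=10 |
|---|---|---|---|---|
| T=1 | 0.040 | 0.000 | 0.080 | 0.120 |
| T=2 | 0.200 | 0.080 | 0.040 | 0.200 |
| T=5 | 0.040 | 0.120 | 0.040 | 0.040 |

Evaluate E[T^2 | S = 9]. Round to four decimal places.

7.7500

P(S = 9) = 0.160.
Σ T^2·P over the event = 1·(0.080) + 4·(0.040) + 25·(0.040) = 1.240.
E[T^2 | S = 9] = (1.240) / (0.160) = 7.7500.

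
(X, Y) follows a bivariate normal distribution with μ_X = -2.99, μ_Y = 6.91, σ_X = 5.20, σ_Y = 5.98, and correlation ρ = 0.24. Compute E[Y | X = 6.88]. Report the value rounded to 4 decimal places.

For a bivariate normal, E[Y | X=x] = μ_Y + ρ·(σ_Y/σ_X)·(x − μ_X).
E[Y | X=6.88] = 6.91 + (0.24)·(5.98/5.20)·(6.88 − (-2.99)) = 6.91 + (0.276)·(9.87) = 9.6341.

9.6341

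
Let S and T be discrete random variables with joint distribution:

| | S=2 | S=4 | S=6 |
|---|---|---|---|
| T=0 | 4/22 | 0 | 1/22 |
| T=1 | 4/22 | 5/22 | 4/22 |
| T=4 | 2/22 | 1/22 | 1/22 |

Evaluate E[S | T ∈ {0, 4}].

28/9

P(T ∈ {0, 4}) = 9/22.
Σ S·P over the event = 2·(4/22) + 2·(2/22) + 4·(1/22) + 6·(1/22) + 6·(1/22) = 14/11.
E[S | T ∈ {0, 4}] = (14/11) / (9/22) = 28/9.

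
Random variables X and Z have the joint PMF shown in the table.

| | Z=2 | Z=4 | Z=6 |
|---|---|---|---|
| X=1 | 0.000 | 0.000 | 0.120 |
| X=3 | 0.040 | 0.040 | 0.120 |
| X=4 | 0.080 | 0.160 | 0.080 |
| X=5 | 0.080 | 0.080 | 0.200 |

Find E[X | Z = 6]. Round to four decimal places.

P(Z = 6) = 0.520.
Σ X·P over the event = 1·(0.120) + 3·(0.120) + 4·(0.080) + 5·(0.200) = 1.800.
E[X | Z = 6] = (1.800) / (0.520) = 3.4615.

3.4615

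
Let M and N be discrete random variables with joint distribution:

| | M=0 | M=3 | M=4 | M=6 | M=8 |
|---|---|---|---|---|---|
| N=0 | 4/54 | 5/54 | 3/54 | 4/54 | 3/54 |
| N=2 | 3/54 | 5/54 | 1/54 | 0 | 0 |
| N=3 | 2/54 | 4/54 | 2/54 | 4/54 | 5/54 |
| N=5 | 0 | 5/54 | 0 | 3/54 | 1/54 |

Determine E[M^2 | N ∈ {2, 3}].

593/26

P(N ∈ {2, 3}) = 13/27.
Σ M^2·P over the event = 0·(3/54) + 0·(2/54) + 9·(5/54) + 9·(4/54) + 16·(1/54) + 16·(2/54) + 36·(4/54) + 64·(5/54) = 593/54.
E[M^2 | N ∈ {2, 3}] = (593/54) / (13/27) = 593/26.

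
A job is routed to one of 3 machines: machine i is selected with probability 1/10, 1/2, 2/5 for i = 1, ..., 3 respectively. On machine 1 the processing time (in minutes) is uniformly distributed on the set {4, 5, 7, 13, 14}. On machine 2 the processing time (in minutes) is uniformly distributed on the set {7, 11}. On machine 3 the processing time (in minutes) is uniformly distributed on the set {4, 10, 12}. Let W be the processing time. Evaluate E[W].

662/75

E[W | machine 1] = (4+5+7+13+14)/5 = 43/5.
E[W | machine 2] = (7+11)/2 = 9.
E[W | machine 3] = (4+10+12)/3 = 26/3.
By the law of total expectation,
E[W] = (1/10)·(43/5) + (1/2)·(9) + (2/5)·(26/3) = 662/75.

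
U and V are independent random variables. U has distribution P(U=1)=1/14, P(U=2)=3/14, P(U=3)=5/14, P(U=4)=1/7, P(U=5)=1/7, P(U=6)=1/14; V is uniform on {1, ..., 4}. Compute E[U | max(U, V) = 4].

54/17

P(max(U, V) = 4) = 17/56.
Summing U·P(x,y) over outcomes with max(U, V) = 4 gives 27/28.
E[U | max(U, V) = 4] = (27/28) / (17/56) = 54/17.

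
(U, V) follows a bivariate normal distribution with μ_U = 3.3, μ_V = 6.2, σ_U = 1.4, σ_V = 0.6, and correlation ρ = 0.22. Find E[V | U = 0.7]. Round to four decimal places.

For a bivariate normal, E[V | U=x] = μ_V + ρ·(σ_V/σ_U)·(x − μ_U).
E[V | U=0.7] = 6.2 + (0.22)·(0.6/1.4)·(0.7 − (3.3)) = 6.2 + (0.094286)·(-2.6) = 5.9549.

5.9549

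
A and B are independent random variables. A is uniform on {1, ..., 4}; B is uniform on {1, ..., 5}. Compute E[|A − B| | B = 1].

Outcomes with B = 1: (1,1), (2,1), (3,1), (4,1), each with probability 1/20.
E[|A − B| | B = 1] = (0 + 1 + 2 + 3) / 4 = 3/2.

3/2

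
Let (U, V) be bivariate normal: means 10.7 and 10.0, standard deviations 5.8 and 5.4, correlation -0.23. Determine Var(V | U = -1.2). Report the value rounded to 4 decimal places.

27.6174

Var(V | U=x) = (1 − ρ²)·σ_V².
Var(V | U=-1.2) = (5.4)²·(1 − (-0.23)²) = 29.16·0.9471 = 27.6174.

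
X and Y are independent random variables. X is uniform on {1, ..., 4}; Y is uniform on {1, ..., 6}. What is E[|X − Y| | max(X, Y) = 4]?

12/7

Outcomes with max(X, Y) = 4: (1,4), (2,4), (3,4), (4,1), (4,2), (4,3), (4,4), each with probability 1/24.
E[|X − Y| | max(X, Y) = 4] = (3 + 2 + 1 + 3 + 2 + 1 + 0) / 7 = 12/7.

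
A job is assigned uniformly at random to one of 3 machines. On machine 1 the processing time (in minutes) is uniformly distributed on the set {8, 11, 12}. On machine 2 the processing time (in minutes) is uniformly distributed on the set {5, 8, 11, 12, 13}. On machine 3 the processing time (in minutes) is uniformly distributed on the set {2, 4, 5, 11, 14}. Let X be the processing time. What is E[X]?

82/9

E[X | machine 1] = (8+11+12)/3 = 31/3.
E[X | machine 2] = (5+8+11+12+13)/5 = 49/5.
E[X | machine 3] = (2+4+5+11+14)/5 = 36/5.
E[X] = (1/3)·(31/3) + (1/3)·(49/5) + (1/3)·(36/5) = 82/9.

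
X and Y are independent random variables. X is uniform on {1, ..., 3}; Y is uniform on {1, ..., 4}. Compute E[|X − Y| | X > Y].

4/3

Outcomes with X > Y: (2,1), (3,1), (3,2), each with probability 1/12.
E[|X − Y| | X > Y] = (1 + 2 + 1) / 3 = 4/3.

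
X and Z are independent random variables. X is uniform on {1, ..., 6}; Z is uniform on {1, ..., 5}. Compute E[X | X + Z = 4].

2

Outcomes with X + Z = 4: (1,3), (2,2), (3,1), each with probability 1/30.
E[X | X + Z = 4] = (1 + 2 + 3) / 3 = 2.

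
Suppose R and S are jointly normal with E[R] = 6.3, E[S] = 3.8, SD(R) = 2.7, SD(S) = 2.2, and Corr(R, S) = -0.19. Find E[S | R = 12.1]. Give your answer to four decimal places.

For a bivariate normal, E[S | R=x] = μ_S + ρ·(σ_S/σ_R)·(x − μ_R).
E[S | R=12.1] = 3.8 + (-0.19)·(2.2/2.7)·(12.1 − (6.3)) = 3.8 + (-0.15481)·(5.8) = 2.9021.

2.9021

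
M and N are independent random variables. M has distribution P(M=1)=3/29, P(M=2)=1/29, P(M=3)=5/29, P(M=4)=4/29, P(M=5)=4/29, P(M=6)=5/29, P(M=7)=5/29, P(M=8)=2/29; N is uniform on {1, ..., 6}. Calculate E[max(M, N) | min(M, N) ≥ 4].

367/60

P(min(M, N) ≥ 4) = 10/29.
Summing max(M,N)·P(x,y) over outcomes with min(M, N) ≥ 4 gives 367/174.
E[max(M, N) | min(M, N) ≥ 4] = (367/174) / (10/29) = 367/60.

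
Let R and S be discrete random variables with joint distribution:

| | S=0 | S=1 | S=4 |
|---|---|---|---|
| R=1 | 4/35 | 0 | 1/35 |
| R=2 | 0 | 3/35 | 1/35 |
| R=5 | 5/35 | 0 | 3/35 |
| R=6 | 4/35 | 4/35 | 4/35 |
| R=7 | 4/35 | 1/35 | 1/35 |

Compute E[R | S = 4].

P(S = 4) = 2/7.
Σ R·P over the event = 1·(1/35) + 2·(1/35) + 5·(3/35) + 6·(4/35) + 7·(1/35) = 7/5.
E[R | S = 4] = (7/5) / (2/7) = 49/10.

49/10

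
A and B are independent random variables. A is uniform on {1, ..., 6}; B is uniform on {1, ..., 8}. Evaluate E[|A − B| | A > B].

P(A > B) = 5/16.
Summing |A−B|·P(x,y) over outcomes with A > B gives 35/48.
E[|A − B| | A > B] = (35/48) / (5/16) = 7/3.

7/3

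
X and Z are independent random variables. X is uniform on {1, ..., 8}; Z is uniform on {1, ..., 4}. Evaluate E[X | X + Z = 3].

Outcomes with X + Z = 3: (1,2), (2,1), each with probability 1/32.
E[X | X + Z = 3] = (1 + 2) / 2 = 3/2.

3/2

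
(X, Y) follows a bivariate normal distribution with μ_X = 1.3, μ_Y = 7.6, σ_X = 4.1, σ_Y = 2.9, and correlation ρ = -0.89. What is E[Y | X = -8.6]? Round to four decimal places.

13.8322

For a bivariate normal, E[Y | X=x] = μ_Y + ρ·(σ_Y/σ_X)·(x − μ_X).
E[Y | X=-8.6] = 7.6 + (-0.89)·(2.9/4.1)·(-8.6 − (1.3)) = 7.6 + (-0.629512)·(-9.9) = 13.8322.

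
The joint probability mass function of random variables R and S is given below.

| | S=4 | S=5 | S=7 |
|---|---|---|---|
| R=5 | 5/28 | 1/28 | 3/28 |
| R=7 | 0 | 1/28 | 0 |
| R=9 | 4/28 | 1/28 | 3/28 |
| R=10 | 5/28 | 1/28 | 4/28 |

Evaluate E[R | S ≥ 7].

41/5

P(S ≥ 7) = 5/14.
Σ R·P over the event = 5·(3/28) + 9·(3/28) + 10·(4/28) = 41/14.
E[R | S ≥ 7] = (41/14) / (5/14) = 41/5.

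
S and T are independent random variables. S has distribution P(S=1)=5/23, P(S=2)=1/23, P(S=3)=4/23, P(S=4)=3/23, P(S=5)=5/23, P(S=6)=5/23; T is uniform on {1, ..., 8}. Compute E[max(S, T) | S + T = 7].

P(S + T = 7) = 1/8.
Summing max(S,T)·P(x,y) over outcomes with S + T = 7 gives 59/92.
E[max(S, T) | S + T = 7] = (59/92) / (1/8) = 118/23.

118/23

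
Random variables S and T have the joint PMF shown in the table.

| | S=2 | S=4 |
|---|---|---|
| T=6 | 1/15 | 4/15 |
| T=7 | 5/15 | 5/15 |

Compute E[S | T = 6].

P(T = 6) = 1/3.
Σ S·P over the event = 2·(1/15) + 4·(4/15) = 6/5.
E[S | T = 6] = (6/5) / (1/3) = 18/5.

18/5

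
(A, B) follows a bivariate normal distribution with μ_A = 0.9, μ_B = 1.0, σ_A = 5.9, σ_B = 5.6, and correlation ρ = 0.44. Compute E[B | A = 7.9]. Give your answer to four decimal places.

3.9234

E[B | A=x] = μ_B + ρ(σ_B/σ_A)(x − μ_A) for jointly normal variables.
E[B | A=7.9] = 1.0 + (0.44)·(5.6/5.9)·(7.9 − (0.9)) = 1.0 + (0.41763)·(7) = 3.9234.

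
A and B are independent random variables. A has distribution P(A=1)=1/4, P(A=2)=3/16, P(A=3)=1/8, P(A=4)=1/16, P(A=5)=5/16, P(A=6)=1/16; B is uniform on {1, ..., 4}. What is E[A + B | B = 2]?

83/16

P(B = 2) = 1/4.
Summing (A+B)·P(x,y) over outcomes with B = 2 gives 83/64.
E[A + B | B = 2] = (83/64) / (1/4) = 83/16.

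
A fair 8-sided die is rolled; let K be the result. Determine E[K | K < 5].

Given K < 5, K is equally likely to be any of {1, 2, 3, 4}.
E[K | K < 5] = (1 + 2 + 3 + 4) / 4 = 5/2.

5/2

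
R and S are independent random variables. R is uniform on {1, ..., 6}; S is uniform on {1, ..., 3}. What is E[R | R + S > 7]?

Outcomes with R + S > 7: (5,3), (6,2), (6,3), each with probability 1/18.
E[R | R + S > 7] = (5 + 6 + 6) / 3 = 17/3.

17/3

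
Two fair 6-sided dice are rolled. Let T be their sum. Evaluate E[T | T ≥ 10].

32/3

P(T ≥ 10) = 1/6.
Σ over the event: 10·1/12 + 11·1/18 + 12·1/36 = 16/9.
E[T | T ≥ 10] = (16/9) / (1/6) = 32/3.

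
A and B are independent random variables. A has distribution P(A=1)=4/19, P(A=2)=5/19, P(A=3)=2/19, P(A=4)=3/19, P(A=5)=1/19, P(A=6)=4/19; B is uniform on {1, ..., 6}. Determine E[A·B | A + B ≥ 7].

P(A + B ≥ 7) = 61/114.
Summing AB·P(x,y) over outcomes with A + B ≥ 7 gives 174/19.
E[A·B | A + B ≥ 7] = (174/19) / (61/114) = 1044/61.

1044/61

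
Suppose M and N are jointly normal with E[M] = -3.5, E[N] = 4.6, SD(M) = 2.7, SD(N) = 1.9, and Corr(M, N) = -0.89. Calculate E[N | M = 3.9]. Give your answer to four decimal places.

E[N | M=x] = μ_N + ρ(σ_N/σ_M)(x − μ_M) for jointly normal variables.
E[N | M=3.9] = 4.6 + (-0.89)·(1.9/2.7)·(3.9 − (-3.5)) = 4.6 + (-0.6263)·(7.4) = -0.0346.

-0.0346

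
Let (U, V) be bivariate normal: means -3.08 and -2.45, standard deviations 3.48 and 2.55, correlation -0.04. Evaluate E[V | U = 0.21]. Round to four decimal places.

For a bivariate normal, E[V | U=x] = μ_V + ρ·(σ_V/σ_U)·(x − μ_U).
E[V | U=0.21] = -2.45 + (-0.04)·(2.55/3.48)·(0.21 − (-3.08)) = -2.45 + (-0.02931)·(3.29) = -2.5464.

-2.5464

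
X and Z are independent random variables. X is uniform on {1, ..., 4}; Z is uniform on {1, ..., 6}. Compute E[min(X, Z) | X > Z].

5/3

Outcomes with X > Z: (2,1), (3,1), (3,2), (4,1), (4,2), (4,3), each with probability 1/24.
E[min(X, Z) | X > Z] = (1 + 1 + 2 + 1 + 2 + 3) / 6 = 5/3.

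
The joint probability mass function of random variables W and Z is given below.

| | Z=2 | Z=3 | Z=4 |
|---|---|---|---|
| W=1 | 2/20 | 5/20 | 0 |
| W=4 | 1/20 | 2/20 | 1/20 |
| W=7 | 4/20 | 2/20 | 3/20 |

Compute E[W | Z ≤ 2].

P(Z ≤ 2) = 7/20.
Σ W·P over the event = 1·(2/20) + 4·(1/20) + 7·(4/20) = 17/10.
E[W | Z ≤ 2] = (17/10) / (7/20) = 34/7.

34/7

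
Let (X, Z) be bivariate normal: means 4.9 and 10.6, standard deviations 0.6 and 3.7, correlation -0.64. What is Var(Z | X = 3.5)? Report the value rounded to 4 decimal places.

For a bivariate normal, Var(Z | X=x) = σ_Z²(1 − ρ²).
Var(Z | X=3.5) = (3.7)²·(1 − (-0.64)²) = 13.69·0.5904 = 8.0826.

8.0826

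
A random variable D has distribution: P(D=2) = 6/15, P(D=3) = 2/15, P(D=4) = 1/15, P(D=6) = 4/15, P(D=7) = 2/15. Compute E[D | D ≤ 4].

P(D ≤ 4) = 3/5.
Σ over the event: 2·2/5 + 3·2/15 + 4·1/15 = 22/15.
E[D | D ≤ 4] = (22/15) / (3/5) = 22/9.

22/9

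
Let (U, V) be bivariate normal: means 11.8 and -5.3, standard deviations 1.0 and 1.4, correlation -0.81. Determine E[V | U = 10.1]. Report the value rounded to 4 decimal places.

-3.3722

E[V | U=x] = μ_V + ρ(σ_V/σ_U)(x − μ_U) for jointly normal variables.
E[V | U=10.1] = -5.3 + (-0.81)·(1.4/1.0)·(10.1 − (11.8)) = -5.3 + (-1.134)·(-1.7) = -3.3722.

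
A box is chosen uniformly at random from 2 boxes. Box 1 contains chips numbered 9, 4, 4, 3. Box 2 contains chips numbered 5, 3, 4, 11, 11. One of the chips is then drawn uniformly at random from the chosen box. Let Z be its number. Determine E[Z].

E[Z | box 1] = (9+4+4+3)/4 = 5.
E[Z | box 2] = (5+3+4+11+11)/5 = 34/5.
E[Z] = (1/2)·(5) + (1/2)·(34/5) = 59/10.

59/10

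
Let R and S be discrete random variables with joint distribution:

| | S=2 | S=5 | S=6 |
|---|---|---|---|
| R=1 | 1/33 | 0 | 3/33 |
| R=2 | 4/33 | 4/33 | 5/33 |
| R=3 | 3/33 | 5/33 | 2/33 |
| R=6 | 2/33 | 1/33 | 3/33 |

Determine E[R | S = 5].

P(S = 5) = 10/33.
Σ R·P over the event = 2·(4/33) + 3·(5/33) + 6·(1/33) = 29/33.
E[R | S = 5] = (29/33) / (10/33) = 29/10.

29/10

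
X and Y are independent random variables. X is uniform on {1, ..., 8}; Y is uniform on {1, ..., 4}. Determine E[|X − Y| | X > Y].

P(X > Y) = 11/16.
Summing |X−Y|·P(x,y) over outcomes with X > Y gives 37/16.
E[|X − Y| | X > Y] = (37/16) / (11/16) = 37/11.

37/11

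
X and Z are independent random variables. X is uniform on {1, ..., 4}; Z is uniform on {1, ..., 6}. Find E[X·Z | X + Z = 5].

Outcomes with X + Z = 5: (1,4), (2,3), (3,2), (4,1), each with probability 1/24.
E[X·Z | X + Z = 5] = (4 + 6 + 6 + 4) / 4 = 5.

5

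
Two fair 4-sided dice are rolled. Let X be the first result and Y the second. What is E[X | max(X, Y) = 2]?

5/3

Outcomes with max(X, Y) = 2: (1,2), (2,1), (2,2), each with probability 1/16.
E[X | max(X, Y) = 2] = (1 + 2 + 2) / 3 = 5/3.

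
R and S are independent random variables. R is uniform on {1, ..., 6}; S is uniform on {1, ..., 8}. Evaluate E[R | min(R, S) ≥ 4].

5

P(min(R, S) ≥ 4) = 5/16.
Summing R·P(x,y) over outcomes with min(R, S) ≥ 4 gives 25/16.
E[R | min(R, S) ≥ 4] = (25/16) / (5/16) = 5.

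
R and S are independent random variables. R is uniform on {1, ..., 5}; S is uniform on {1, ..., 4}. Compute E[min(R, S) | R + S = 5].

Outcomes with R + S = 5: (1,4), (2,3), (3,2), (4,1), each with probability 1/20.
E[min(R, S) | R + S = 5] = (1 + 2 + 2 + 1) / 4 = 3/2.

3/2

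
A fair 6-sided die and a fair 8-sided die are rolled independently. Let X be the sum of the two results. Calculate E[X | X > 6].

P(X > 6) = 11/16.
Σ over the event: 7·1/8 + 8·1/8 + 9·1/8 + 10·5/48 + 11·1/12 + 12·1/16 + 13·1/24 + 14·1/48 = 157/24.
E[X | X > 6] = (157/24) / (11/16) = 314/33.

314/33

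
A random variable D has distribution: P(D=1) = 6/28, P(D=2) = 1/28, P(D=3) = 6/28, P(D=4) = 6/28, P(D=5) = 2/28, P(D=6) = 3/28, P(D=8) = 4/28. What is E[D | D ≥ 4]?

P(D ≥ 4) = 15/28.
Σ over the event: 4·3/14 + 5·1/14 + 6·3/28 + 8·1/7 = 3.
E[D | D ≥ 4] = (3) / (15/28) = 28/5.

28/5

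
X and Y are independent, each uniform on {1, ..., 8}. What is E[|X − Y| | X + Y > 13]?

Outcomes with X + Y > 13: (6,8), (7,7), (7,8), (8,6), (8,7), (8,8), each with probability 1/64.
E[|X − Y| | X + Y > 13] = (2 + 0 + 1 + 2 + 1 + 0) / 6 = 1.

1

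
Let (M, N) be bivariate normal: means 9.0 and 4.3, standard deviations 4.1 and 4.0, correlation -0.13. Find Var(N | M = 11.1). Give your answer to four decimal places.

Var(N | M=x) = (1 − ρ²)·σ_N².
Var(N | M=11.1) = (4.0)²·(1 − (-0.13)²) = 16·0.9831 = 15.7296.

15.7296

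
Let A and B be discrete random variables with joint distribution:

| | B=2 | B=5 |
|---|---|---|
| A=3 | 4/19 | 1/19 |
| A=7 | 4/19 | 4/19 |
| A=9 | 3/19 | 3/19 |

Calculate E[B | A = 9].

P(A = 9) = 6/19.
Σ B·P over the event = 2·(3/19) + 5·(3/19) = 21/19.
E[B | A = 9] = (21/19) / (6/19) = 7/2.

7/2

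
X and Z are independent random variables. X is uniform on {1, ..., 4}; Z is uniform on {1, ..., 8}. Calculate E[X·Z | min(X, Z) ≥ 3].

77/4

P(min(X, Z) ≥ 3) = 3/8.
Summing XZ·P(x,y) over outcomes with min(X, Z) ≥ 3 gives 231/32.
E[X·Z | min(X, Z) ≥ 3] = (231/32) / (3/8) = 77/4.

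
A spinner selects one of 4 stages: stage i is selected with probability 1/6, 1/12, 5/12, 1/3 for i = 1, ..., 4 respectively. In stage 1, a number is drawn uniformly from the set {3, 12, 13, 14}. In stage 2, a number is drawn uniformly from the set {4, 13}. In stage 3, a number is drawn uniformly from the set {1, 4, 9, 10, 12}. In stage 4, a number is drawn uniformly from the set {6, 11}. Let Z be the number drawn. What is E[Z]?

199/24

E[Z | stage 1] = (3+12+13+14)/4 = 21/2.
E[Z | stage 2] = (4+13)/2 = 17/2.
E[Z | stage 3] = (1+4+9+10+12)/5 = 36/5.
E[Z | stage 4] = (6+11)/2 = 17/2.
E[Z] = (1/6)·(21/2) + (1/12)·(17/2) + (5/12)·(36/5) + (1/3)·(17/2) = 199/24.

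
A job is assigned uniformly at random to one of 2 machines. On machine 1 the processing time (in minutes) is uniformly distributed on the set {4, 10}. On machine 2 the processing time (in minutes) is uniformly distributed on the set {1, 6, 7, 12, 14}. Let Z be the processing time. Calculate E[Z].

15/2

E[Z | machine 1] = (4+10)/2 = 7.
E[Z | machine 2] = (1+6+7+12+14)/5 = 8.
By the law of total expectation,
E[Z] = (1/2)·(7) + (1/2)·(8) = 15/2.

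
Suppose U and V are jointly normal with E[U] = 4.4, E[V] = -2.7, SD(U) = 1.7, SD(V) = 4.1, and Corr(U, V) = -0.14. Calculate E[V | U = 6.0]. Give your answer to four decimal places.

For a bivariate normal, E[V | U=x] = μ_V + ρ·(σ_V/σ_U)·(x − μ_U).
E[V | U=6.0] = -2.7 + (-0.14)·(4.1/1.7)·(6.0 − (4.4)) = -2.7 + (-0.33765)·(1.6) = -3.2402.

-3.2402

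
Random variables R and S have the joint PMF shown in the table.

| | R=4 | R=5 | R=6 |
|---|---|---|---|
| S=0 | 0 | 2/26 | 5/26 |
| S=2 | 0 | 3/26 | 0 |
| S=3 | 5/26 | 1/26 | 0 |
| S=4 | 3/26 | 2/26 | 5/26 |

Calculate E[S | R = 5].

17/8

P(R = 5) = 4/13.
Σ S·P over the event = 0·(2/26) + 2·(3/26) + 3·(1/26) + 4·(2/26) = 17/26.
E[S | R = 5] = (17/26) / (4/13) = 17/8.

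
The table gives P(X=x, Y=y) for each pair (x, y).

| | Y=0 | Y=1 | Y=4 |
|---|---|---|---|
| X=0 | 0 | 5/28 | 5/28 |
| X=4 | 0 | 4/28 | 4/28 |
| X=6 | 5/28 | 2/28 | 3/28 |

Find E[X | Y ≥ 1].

P(Y ≥ 1) = 23/28.
Σ X·P over the event = 0·(5/28) + 0·(5/28) + 4·(4/28) + 4·(4/28) + 6·(2/28) + 6·(3/28) = 31/14.
E[X | Y ≥ 1] = (31/14) / (23/28) = 62/23.

62/23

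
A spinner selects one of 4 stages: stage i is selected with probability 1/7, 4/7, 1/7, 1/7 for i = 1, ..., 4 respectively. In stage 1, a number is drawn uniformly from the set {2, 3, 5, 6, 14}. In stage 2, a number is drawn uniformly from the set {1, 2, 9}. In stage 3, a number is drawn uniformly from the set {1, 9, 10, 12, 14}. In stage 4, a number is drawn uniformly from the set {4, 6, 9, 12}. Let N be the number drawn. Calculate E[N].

779/140

E[N | stage 1] = (2+3+5+6+14)/5 = 6.
E[N | stage 2] = (1+2+9)/3 = 4.
E[N | stage 3] = (1+9+10+12+14)/5 = 46/5.
E[N | stage 4] = (4+6+9+12)/4 = 31/4.
By the law of total expectation,
E[N] = (1/7)·(6) + (4/7)·(4) + (1/7)·(46/5) + (1/7)·(31/4) = 779/140.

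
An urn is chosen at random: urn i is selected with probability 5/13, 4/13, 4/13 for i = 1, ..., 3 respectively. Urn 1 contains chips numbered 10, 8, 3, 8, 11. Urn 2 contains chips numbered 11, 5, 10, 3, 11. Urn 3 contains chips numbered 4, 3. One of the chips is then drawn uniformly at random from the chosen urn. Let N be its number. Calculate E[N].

E[N | urn 1] = (10+8+3+8+11)/5 = 8.
E[N | urn 2] = (11+5+10+3+11)/5 = 8.
E[N | urn 3] = (4+3)/2 = 7/2.
E[N] = (5/13)·(8) + (4/13)·(8) + (4/13)·(7/2) = 86/13.

86/13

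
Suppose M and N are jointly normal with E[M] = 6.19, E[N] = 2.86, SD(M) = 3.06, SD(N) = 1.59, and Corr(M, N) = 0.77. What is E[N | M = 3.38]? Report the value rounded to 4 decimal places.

1.7357

The regression of N on M has slope ρ·σ_N/σ_M and passes through (μ_M, μ_N).
E[N | M=3.38] = 2.86 + (0.77)·(1.59/3.06)·(3.38 − (6.19)) = 2.86 + (0.4001)·(-2.81) = 1.7357.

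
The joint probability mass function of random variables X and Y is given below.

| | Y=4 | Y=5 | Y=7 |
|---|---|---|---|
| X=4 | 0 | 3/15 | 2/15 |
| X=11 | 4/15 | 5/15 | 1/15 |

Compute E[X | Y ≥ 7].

P(Y ≥ 7) = 1/5.
Σ X·P over the event = 4·(2/15) + 11·(1/15) = 19/15.
E[X | Y ≥ 7] = (19/15) / (1/5) = 19/3.

19/3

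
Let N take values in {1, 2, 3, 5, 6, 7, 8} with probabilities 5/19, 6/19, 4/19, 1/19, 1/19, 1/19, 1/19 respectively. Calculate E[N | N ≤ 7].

47/18

P(N ≤ 7) = 18/19.
Σ over the event: 1·5/19 + 2·6/19 + 3·4/19 + 5·1/19 + 6·1/19 + 7·1/19 = 47/19.
E[N | N ≤ 7] = (47/19) / (18/19) = 47/18.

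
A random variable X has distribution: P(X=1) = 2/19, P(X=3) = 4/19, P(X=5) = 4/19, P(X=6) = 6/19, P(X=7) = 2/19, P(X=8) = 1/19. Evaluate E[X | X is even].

44/7

P(X is even) = 7/19.
Σ over the event: 6·6/19 + 8·1/19 = 44/19.
E[X | X is even] = (44/19) / (7/19) = 44/7.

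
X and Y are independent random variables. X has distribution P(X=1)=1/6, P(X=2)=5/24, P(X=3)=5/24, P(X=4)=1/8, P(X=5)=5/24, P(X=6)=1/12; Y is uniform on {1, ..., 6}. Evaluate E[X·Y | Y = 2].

P(Y = 2) = 1/6.
Summing XY·P(x,y) over outcomes with Y = 2 gives 13/12.
E[X·Y | Y = 2] = (13/12) / (1/6) = 13/2.

13/2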